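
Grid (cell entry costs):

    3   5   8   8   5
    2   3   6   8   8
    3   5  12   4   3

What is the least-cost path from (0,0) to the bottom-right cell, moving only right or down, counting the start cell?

29

Best path: (0,0)→(1,0)→(1,1)→(1,2)→(1,3)→(2,3)→(2,4)
Cost: 3 + 2 + 3 + 6 + 8 + 4 + 3 = 29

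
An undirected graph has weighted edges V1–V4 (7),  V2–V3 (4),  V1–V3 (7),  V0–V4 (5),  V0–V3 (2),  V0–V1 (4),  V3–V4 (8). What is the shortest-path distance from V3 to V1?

Checking several routes:
V3→V0→V4→V1: 2 + 5 + 7 = 14
V3→V4→V1: 8 + 7 = 15
V3→V1: 7
V3→V0→V1: 2 + 4 = 6
Shortest: 6.

6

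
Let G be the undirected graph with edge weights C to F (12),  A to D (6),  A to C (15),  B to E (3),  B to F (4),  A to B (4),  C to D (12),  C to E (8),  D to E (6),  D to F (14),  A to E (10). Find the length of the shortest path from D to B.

9

Comparing a few candidate routes:
D - F - B: 14 + 4 = 18
D - E - B: 6 + 3 = 9
D - A - E - B: 6 + 10 + 3 = 19
D - A - B: 6 + 4 = 10
D - E - A - B: 6 + 10 + 4 = 20
Best route has total 9.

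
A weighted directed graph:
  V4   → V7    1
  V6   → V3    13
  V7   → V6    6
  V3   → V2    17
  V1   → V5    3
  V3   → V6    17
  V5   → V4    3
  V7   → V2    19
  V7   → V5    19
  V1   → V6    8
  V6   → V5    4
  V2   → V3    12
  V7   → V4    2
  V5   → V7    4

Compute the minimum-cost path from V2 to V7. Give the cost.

Candidate routes:
V2→V3→V6→V5→V4→V7: 12 + 17 + 4 + 3 + 1 = 37
V2→V3→V6→V5→V7: 12 + 17 + 4 + 4 = 37
Shortest: 37.

37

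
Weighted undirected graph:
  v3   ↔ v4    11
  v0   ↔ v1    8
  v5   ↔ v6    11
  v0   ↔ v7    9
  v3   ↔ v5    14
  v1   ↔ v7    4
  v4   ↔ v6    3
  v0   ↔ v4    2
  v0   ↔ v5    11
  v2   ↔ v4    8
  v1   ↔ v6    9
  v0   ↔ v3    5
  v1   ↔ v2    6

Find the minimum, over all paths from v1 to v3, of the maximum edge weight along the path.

Some routes from v1 to v3:
v1 -> v2 -> v4 -> v0 -> v3: max(6, 8, 2, 5) = 8
v1 -> v6 -> v4 -> v0 -> v3: max(9, 3, 2, 5) = 9
v1 -> v7 -> v0 -> v3: max(4, 9, 5) = 9
v1 -> v0 -> v3: max(8, 5) = 8
v1 -> v2 -> v4 -> v3: max(6, 8, 11) = 11
The minimum achievable maximum is 8.

8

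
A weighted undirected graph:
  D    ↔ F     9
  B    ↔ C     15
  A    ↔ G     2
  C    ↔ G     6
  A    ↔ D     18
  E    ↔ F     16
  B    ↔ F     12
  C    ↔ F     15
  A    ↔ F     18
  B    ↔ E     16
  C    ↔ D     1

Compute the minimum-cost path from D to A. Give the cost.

Checking several routes:
D→A: 18
D→F→A: 9 + 18 = 27
D→C→F→A: 1 + 15 + 18 = 34
D→F→C→G→A: 9 + 15 + 6 + 2 = 32
D→C→G→A: 1 + 6 + 2 = 9
D→F→B→C→G→A: 9 + 12 + 15 + 6 + 2 = 44
Shortest: 9.

9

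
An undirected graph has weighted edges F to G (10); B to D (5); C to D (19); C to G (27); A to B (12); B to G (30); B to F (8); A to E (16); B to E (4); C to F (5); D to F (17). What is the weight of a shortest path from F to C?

A few of the F→C routes:
F→G→C: 10 + 27 = 37
F→G→B→D→C: 10 + 30 + 5 + 19 = 64
F→C: 5
F→B→D→C: 8 + 5 + 19 = 32
F→D→C: 17 + 19 = 36
Shortest: 5.

5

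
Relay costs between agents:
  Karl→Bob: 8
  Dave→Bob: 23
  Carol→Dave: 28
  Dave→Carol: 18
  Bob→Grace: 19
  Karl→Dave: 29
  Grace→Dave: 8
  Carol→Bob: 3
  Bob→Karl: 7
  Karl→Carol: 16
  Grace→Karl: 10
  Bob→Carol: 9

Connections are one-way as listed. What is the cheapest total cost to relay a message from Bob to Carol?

Comparing a few candidate routes:
Bob -> Grace -> Dave -> Carol: 19 + 8 + 18 = 45
Bob -> Carol: 9
Bob -> Karl -> Carol: 7 + 16 = 23
Bob -> Grace -> Karl -> Carol: 19 + 10 + 16 = 45
Best route has total 9.

9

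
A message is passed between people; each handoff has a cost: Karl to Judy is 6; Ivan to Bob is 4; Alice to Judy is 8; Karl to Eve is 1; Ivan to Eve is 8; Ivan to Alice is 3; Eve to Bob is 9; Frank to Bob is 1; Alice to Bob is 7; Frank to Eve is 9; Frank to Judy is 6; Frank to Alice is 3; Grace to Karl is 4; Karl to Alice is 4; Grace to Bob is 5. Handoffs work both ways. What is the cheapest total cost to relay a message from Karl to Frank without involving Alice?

A few of the Karl→Frank routes:
Karl→Eve→Frank: 1 + 9 = 10
Karl→Eve→Bob→Frank: 1 + 9 + 1 = 11
Karl→Grace→Bob→Frank: 4 + 5 + 1 = 10
Best route has total 10.

10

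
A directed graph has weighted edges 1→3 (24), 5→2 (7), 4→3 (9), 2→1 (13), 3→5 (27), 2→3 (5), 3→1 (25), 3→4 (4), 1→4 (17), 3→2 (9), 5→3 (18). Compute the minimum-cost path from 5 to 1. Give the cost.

Comparing a few candidate routes:
5 -> 2 -> 3 -> 1: 7 + 5 + 25 = 37
5 -> 2 -> 1: 7 + 13 = 20
5 -> 3 -> 2 -> 1: 18 + 9 + 13 = 40
Best route has total 20.

20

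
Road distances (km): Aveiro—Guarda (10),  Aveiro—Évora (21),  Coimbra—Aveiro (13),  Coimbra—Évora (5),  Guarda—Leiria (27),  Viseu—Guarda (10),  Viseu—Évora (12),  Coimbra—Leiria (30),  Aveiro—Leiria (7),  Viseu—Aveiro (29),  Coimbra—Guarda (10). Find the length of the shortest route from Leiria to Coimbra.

20

A few of the Leiria→Coimbra routes:
Leiria-Aveiro-Coimbra: 7 + 13 = 20
Leiria-Coimbra: 30
Leiria-Aveiro-Guarda-Coimbra: 7 + 10 + 10 = 27
Leiria-Aveiro-Guarda-Viseu-Évora-Coimbra: 7 + 10 + 10 + 12 + 5 = 44
Leiria-Guarda-Coimbra: 27 + 10 = 37
Leiria-Aveiro-Évora-Coimbra: 7 + 21 + 5 = 33
The minimum is 20 km.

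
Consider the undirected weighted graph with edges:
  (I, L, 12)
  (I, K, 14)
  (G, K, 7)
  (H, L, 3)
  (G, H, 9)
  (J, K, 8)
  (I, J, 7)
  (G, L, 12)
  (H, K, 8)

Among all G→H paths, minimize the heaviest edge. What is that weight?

Checking several routes:
G -> K -> J -> I -> L -> H: max(7, 8, 7, 12, 3) = 12
G -> K -> H: max(7, 8) = 8
G -> H: max(9) = 9
G -> L -> I -> J -> K -> H: max(12, 12, 7, 8, 8) = 12
G -> L -> I -> K -> H: max(12, 12, 14, 8) = 14
G -> L -> H: max(12, 3) = 12
Best route has worst link 8.

8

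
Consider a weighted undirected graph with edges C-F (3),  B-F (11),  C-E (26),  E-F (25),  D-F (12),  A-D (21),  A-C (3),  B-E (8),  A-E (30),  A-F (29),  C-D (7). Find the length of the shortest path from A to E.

A few of the A→E routes:
A - C - D - F - B - E: 3 + 7 + 12 + 11 + 8 = 41
A - C - F - B - E: 3 + 3 + 11 + 8 = 25
A - C - D - F - E: 3 + 7 + 12 + 25 = 47
A - C - E: 3 + 26 = 29
A - E: 30
A - C - F - E: 3 + 3 + 25 = 31
Shortest: 25.

25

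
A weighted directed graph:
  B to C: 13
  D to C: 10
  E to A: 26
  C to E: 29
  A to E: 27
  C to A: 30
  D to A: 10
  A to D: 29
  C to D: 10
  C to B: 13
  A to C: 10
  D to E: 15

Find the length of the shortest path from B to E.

Paths from B to E:
B → C → A → D → E: 13 + 30 + 29 + 15 = 87
B → C → E: 13 + 29 = 42
B → C → D → E: 13 + 10 + 15 = 38
B → C → A → E: 13 + 30 + 27 = 70
B → C → D → A → E: 13 + 10 + 10 + 27 = 60
The minimum is 38.

38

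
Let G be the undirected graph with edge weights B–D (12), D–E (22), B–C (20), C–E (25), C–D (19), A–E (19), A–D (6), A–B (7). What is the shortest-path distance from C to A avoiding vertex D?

27

Paths from C to A avoiding D:
C-E-A: 25 + 19 = 44
C-B-A: 20 + 7 = 27
Best route has total 27.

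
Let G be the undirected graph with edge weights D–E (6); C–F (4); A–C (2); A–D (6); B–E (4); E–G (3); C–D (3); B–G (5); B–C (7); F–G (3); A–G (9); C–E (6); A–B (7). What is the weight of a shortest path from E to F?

A few of the E→F routes:
E → G → F: 3 + 3 = 6
E → B → G → F: 4 + 5 + 3 = 12
E → C → F: 6 + 4 = 10
E → D → C → F: 6 + 3 + 4 = 13
E → B → C → F: 4 + 7 + 4 = 15
The minimum is 6.

6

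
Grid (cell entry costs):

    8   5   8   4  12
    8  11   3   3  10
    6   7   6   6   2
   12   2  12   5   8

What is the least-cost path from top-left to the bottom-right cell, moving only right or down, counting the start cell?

Take r0c0 → r0c1 → r0c2 → r1c2 → r1c3 → r2c3 → r2c4 → r3c4 for a total of 8 + 5 + 8 + 3 + 3 + 6 + 2 + 8 = 43.
For comparison, the top-then-right route costs 57.

43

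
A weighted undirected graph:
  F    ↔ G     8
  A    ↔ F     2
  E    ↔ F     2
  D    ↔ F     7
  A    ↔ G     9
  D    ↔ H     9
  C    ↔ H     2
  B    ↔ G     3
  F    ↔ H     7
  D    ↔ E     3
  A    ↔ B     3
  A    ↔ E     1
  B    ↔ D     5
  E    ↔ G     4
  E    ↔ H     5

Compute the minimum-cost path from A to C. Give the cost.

A few of the A→C routes:
A - F - E - H - C: 2 + 2 + 5 + 2 = 11
A - F - H - C: 2 + 7 + 2 = 11
A - E - H - C: 1 + 5 + 2 = 8
A - E - D - H - C: 1 + 3 + 9 + 2 = 15
A - E - F - H - C: 1 + 2 + 7 + 2 = 12
Shortest: 8.

8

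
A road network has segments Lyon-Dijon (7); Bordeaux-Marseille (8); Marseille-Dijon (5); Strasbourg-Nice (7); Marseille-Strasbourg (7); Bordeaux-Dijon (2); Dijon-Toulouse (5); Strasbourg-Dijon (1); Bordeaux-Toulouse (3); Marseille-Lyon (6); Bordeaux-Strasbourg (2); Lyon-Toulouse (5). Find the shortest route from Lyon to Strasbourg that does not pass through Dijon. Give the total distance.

Checking several routes:
Lyon → Marseille → Bordeaux → Strasbourg: 6 + 8 + 2 = 16
Lyon → Marseille → Strasbourg: 6 + 7 = 13
Lyon → Toulouse → Bordeaux → Strasbourg: 5 + 3 + 2 = 10
Shortest: 10 mi.

10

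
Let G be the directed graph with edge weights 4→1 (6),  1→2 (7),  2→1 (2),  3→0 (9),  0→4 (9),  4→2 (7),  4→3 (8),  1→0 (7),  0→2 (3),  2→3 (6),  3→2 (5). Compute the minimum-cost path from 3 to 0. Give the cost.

Candidate routes:
3 - 0: 9
3 - 2 - 1 - 0: 5 + 2 + 7 = 14
Best route has total 9.

9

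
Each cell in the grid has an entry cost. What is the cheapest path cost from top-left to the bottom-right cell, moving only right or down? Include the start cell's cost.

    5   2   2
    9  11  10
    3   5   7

26

Take r0c0 → r0c1 → r0c2 → r1c2 → r2c2 for a total of 5 + 2 + 2 + 10 + 7 = 26.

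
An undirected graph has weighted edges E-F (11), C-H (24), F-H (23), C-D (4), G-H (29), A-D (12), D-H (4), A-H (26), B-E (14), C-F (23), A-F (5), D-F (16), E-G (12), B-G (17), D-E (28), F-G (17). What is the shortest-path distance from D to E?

Checking several routes:
D-E: 28
D-F-E: 16 + 11 = 27
D-A-F-E: 12 + 5 + 11 = 28
Best route has total 27.

27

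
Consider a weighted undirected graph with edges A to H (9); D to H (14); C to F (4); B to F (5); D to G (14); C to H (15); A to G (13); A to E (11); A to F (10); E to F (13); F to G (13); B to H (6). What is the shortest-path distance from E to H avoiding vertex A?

Routes from E to H avoiding A:
E -> F -> C -> H: 13 + 4 + 15 = 32
E -> F -> G -> D -> H: 13 + 13 + 14 + 14 = 54
E -> F -> B -> H: 13 + 5 + 6 = 24
The minimum is 24.

24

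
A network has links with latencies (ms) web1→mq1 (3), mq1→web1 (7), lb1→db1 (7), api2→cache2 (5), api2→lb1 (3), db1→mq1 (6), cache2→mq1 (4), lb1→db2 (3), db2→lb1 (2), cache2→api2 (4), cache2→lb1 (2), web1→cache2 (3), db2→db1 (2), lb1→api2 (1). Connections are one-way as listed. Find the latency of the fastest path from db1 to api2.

Paths from db1 to api2:
db1 -> mq1 -> web1 -> cache2 -> lb1 -> api2: 6 + 7 + 3 + 2 + 1 = 19
db1 -> mq1 -> web1 -> cache2 -> api2: 6 + 7 + 3 + 4 = 20
The minimum is 19 ms.

19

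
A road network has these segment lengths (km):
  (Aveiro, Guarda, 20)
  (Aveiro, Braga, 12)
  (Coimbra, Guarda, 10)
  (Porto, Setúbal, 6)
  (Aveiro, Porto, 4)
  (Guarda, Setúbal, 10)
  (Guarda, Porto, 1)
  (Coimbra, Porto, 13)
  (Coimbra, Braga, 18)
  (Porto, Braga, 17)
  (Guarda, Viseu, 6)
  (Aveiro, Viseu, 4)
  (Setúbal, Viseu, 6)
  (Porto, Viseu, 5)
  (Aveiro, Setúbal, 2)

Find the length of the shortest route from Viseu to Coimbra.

Checking several routes:
Viseu→Porto→Coimbra: 5 + 13 = 18
Viseu→Guarda→Coimbra: 6 + 10 = 16
Viseu→Aveiro→Porto→Coimbra: 4 + 4 + 13 = 21
Viseu→Guarda→Porto→Coimbra: 6 + 1 + 13 = 20
Viseu→Aveiro→Porto→Guarda→Coimbra: 4 + 4 + 1 + 10 = 19
Viseu→Porto→Guarda→Coimbra: 5 + 1 + 10 = 16
Best route has total 16 km.

16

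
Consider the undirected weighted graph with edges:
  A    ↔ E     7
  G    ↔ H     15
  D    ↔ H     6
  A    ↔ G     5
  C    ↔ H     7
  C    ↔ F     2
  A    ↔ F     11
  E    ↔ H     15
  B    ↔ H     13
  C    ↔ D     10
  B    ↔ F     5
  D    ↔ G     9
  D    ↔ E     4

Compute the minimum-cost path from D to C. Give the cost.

10

Comparing a few candidate routes:
D-C: 10
D-G-A-F-C: 9 + 5 + 11 + 2 = 27
D-E-H-C: 4 + 15 + 7 = 26
D-E-A-F-C: 4 + 7 + 11 + 2 = 24
D-H-C: 6 + 7 = 13
D-H-B-F-C: 6 + 13 + 5 + 2 = 26
Best route has total 10.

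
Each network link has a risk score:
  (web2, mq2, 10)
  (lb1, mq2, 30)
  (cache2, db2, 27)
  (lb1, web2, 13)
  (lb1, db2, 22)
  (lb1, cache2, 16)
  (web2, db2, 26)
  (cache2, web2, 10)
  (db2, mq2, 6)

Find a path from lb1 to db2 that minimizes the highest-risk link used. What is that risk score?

13

Comparing a few candidate routes:
lb1 -> cache2 -> web2 -> db2: max(16, 10, 26) = 26
lb1 -> cache2 -> web2 -> mq2 -> db2: max(16, 10, 10, 6) = 16
lb1 -> web2 -> mq2 -> db2: max(13, 10, 6) = 13
lb1 -> db2: max(22) = 22
lb1 -> web2 -> db2: max(13, 26) = 26
Best route has worst link 13.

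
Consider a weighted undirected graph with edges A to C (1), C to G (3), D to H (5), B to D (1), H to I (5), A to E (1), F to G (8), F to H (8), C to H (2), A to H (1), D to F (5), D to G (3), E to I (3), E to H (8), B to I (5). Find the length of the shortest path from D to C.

Comparing a few candidate routes:
D-G-C: 3 + 3 = 6
D-H-C: 5 + 2 = 7
D-H-A-C: 5 + 1 + 1 = 7
D-B-I-E-A-H-C: 1 + 5 + 3 + 1 + 1 + 2 = 13
D-B-I-E-A-C: 1 + 5 + 3 + 1 + 1 = 11
Best route has total 6.

6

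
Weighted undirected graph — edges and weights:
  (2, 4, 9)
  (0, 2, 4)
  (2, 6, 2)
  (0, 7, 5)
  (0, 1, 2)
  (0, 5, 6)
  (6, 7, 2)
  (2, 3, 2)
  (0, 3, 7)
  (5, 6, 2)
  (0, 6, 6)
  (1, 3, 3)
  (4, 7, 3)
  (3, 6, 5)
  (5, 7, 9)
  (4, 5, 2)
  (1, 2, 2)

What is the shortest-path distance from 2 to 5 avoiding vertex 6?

Comparing a few candidate routes:
2 - 4 - 5: 9 + 2 = 11
2 - 1 - 0 - 5: 2 + 2 + 6 = 10
2 - 0 - 5: 4 + 6 = 10
The minimum is 10.

10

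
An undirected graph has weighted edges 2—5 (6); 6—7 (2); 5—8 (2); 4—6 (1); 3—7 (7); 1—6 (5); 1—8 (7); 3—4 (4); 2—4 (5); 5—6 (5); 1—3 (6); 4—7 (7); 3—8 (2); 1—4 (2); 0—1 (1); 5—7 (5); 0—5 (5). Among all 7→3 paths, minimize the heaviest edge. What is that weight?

Some routes from 7 to 3:
7 -> 5 -> 0 -> 1 -> 6 -> 4 -> 3: max(5, 5, 1, 5, 1, 4) = 5
7 -> 6 -> 4 -> 3: max(2, 1, 4) = 4
7 -> 5 -> 6 -> 1 -> 4 -> 3: max(5, 5, 5, 2, 4) = 5
7 -> 5 -> 6 -> 4 -> 3: max(5, 5, 1, 4) = 5
7 -> 5 -> 0 -> 1 -> 4 -> 3: max(5, 5, 1, 2, 4) = 5
7 -> 5 -> 8 -> 3: max(5, 2, 2) = 5
Smallest bottleneck: 4.

4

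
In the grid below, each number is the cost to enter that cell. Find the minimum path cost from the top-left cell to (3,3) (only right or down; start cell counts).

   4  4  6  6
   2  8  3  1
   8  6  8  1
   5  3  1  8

Cheapest: (0,0) (0,1) (0,2) (1,2) (1,3) (2,3) (3,3)
  4 + 4 + 6 + 3 + 1 + 1 + 8 = 27
For comparison, the top-then-right route costs 30.

27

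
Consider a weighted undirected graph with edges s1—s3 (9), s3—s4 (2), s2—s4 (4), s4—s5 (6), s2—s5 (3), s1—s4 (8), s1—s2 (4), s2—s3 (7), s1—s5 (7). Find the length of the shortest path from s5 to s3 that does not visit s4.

10

Some routes from s5 to s3 avoiding s4:
s5 → s2 → s3: 3 + 7 = 10
s5 → s2 → s1 → s3: 3 + 4 + 9 = 16
s5 → s1 → s3: 7 + 9 = 16
Best route has total 10.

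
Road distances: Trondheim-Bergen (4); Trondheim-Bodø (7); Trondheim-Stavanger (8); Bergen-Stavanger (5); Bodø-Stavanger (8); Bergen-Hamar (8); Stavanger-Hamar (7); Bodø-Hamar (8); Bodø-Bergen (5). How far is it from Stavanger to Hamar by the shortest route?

Checking several routes:
Stavanger-Trondheim-Bergen-Hamar: 8 + 4 + 8 = 20
Stavanger-Bodø-Bergen-Hamar: 8 + 5 + 8 = 21
Stavanger-Bergen-Hamar: 5 + 8 = 13
Stavanger-Bergen-Bodø-Hamar: 5 + 5 + 8 = 18
Stavanger-Hamar: 7
Stavanger-Bodø-Hamar: 8 + 8 = 16
Best route has total 7.

7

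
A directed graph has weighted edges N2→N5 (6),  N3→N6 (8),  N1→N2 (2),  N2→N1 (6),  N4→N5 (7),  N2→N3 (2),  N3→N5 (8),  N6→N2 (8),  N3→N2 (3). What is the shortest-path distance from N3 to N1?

9

Routes from N3 to N1:
N3→N6→N2→N1: 8 + 8 + 6 = 22
N3→N2→N1: 3 + 6 = 9
Best route has total 9.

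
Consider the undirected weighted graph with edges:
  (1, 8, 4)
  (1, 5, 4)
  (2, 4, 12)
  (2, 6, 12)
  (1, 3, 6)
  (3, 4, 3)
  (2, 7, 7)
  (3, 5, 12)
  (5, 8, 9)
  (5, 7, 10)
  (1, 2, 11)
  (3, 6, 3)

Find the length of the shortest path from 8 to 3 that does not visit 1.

21

Paths from 8 to 3 avoiding 1:
8 - 5 - 3: 9 + 12 = 21
8 - 5 - 7 - 2 - 6 - 3: 9 + 10 + 7 + 12 + 3 = 41
8 - 5 - 7 - 2 - 4 - 3: 9 + 10 + 7 + 12 + 3 = 41
Best route has total 21.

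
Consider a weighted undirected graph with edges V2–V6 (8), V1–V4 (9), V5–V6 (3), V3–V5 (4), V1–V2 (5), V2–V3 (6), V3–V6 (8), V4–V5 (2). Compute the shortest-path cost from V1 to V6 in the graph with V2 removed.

Candidate routes:
V1 - V4 - V5 - V3 - V6: 9 + 2 + 4 + 8 = 23
V1 - V4 - V5 - V6: 9 + 2 + 3 = 14
The minimum is 14.

14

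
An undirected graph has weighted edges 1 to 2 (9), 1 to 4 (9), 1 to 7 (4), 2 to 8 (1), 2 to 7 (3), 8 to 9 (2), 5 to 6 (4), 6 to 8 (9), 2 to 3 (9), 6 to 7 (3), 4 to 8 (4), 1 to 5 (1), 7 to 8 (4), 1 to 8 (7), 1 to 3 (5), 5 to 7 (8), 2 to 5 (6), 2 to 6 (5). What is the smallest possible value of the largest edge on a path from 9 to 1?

Some routes from 9 to 1:
9 - 8 - 7 - 6 - 5 - 1: max(2, 4, 3, 4, 1) = 4
9 - 8 - 7 - 1: max(2, 4, 4) = 4
9 - 8 - 2 - 7 - 1: max(2, 1, 3, 4) = 4
9 - 8 - 2 - 7 - 6 - 5 - 1: max(2, 1, 3, 3, 4, 1) = 4
Best route has worst link 4.

4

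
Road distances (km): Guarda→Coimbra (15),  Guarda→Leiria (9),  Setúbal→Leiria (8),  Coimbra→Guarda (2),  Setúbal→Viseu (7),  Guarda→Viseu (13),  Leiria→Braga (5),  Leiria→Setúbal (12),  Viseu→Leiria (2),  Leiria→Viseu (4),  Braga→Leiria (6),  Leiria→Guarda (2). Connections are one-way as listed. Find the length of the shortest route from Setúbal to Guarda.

10

Paths from Setúbal to Guarda:
Setúbal -> Leiria -> Guarda: 8 + 2 = 10
Setúbal -> Viseu -> Leiria -> Guarda: 7 + 2 + 2 = 11
Shortest: 10 km.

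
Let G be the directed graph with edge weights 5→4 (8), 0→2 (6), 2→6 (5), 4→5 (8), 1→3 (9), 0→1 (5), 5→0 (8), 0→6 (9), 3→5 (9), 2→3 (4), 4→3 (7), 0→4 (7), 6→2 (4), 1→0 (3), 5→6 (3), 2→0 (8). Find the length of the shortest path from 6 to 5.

17

Candidate routes:
6→2→0→4→3→5: 4 + 8 + 7 + 7 + 9 = 35
6→2→0→4→5: 4 + 8 + 7 + 8 = 27
6→2→0→1→3→5: 4 + 8 + 5 + 9 + 9 = 35
6→2→3→5: 4 + 4 + 9 = 17
The minimum is 17.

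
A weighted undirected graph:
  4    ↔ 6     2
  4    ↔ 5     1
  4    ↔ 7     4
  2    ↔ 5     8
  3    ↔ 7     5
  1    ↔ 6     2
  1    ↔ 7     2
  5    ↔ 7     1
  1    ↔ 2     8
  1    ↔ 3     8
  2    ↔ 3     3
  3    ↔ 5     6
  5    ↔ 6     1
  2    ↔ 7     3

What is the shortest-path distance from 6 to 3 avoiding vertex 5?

9

Checking several routes:
6 → 4 → 7 → 2 → 3: 2 + 4 + 3 + 3 = 12
6 → 1 → 7 → 3: 2 + 2 + 5 = 9
6 → 4 → 7 → 3: 2 + 4 + 5 = 11
6 → 1 → 7 → 2 → 3: 2 + 2 + 3 + 3 = 10
6 → 1 → 3: 2 + 8 = 10
6 → 1 → 2 → 3: 2 + 8 + 3 = 13
Best route has total 9.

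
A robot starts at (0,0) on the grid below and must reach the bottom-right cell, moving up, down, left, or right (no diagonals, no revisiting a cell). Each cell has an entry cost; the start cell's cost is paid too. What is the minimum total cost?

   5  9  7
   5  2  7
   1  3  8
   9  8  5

27

Take [0,0] → [1,0] → [2,0] → [2,1] → [2,2] → [3,2] for a total of 5 + 5 + 1 + 3 + 8 + 5 = 27.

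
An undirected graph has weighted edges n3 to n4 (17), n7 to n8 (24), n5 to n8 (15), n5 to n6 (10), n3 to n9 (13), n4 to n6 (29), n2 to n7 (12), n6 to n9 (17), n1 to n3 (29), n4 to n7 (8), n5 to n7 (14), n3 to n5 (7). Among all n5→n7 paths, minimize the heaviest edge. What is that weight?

Checking several routes:
n5 - n6 - n9 - n3 - n4 - n7: max(10, 17, 13, 17, 8) = 17
n5 - n3 - n4 - n7: max(7, 17, 8) = 17
n5 - n8 - n7: max(15, 24) = 24
n5 - n6 - n4 - n7: max(10, 29, 8) = 29
n5 - n7: max(14) = 14
The minimum achievable maximum is 14.

14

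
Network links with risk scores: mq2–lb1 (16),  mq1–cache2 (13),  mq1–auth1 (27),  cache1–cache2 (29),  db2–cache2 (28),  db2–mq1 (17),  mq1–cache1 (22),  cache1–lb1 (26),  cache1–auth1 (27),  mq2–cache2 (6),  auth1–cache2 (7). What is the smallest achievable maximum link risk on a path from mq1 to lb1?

Checking several routes:
mq1 -> cache1 -> auth1 -> cache2 -> mq2 -> lb1: max(22, 27, 7, 6, 16) = 27
mq1 -> cache1 -> lb1: max(22, 26) = 26
mq1 -> cache2 -> auth1 -> cache1 -> lb1: max(13, 7, 27, 26) = 27
mq1 -> auth1 -> cache1 -> lb1: max(27, 27, 26) = 27
mq1 -> cache2 -> mq2 -> lb1: max(13, 6, 16) = 16
Smallest bottleneck: 16.

16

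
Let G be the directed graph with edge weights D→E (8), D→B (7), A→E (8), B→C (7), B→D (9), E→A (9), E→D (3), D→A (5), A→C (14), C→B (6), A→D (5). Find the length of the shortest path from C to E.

23

Routes from C to E:
C -> B -> D -> A -> E: 6 + 9 + 5 + 8 = 28
C -> B -> D -> E: 6 + 9 + 8 = 23
The minimum is 23.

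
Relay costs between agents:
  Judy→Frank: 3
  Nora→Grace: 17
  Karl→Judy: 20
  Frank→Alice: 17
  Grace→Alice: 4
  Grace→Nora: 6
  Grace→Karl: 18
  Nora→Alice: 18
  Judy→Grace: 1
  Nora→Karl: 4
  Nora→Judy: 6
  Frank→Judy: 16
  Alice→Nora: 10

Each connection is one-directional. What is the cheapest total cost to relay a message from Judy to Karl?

Routes from Judy to Karl:
Judy -> Frank -> Alice -> Nora -> Grace -> Karl: 3 + 17 + 10 + 17 + 18 = 65
Judy -> Grace -> Karl: 1 + 18 = 19
Judy -> Grace -> Alice -> Nora -> Karl: 1 + 4 + 10 + 4 = 19
Judy -> Grace -> Nora -> Karl: 1 + 6 + 4 = 11
Judy -> Frank -> Alice -> Nora -> Karl: 3 + 17 + 10 + 4 = 34
Best route has total 11.

11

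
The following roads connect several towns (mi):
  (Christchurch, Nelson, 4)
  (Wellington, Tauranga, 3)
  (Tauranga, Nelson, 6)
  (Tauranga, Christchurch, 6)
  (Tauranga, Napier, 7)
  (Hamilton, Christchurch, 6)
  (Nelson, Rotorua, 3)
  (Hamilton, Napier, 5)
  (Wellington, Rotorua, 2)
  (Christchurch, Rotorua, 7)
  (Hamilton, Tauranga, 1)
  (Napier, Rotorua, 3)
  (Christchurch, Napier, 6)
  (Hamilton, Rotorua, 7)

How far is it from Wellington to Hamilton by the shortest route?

4

Comparing a few candidate routes:
Wellington → Rotorua → Napier → Tauranga → Hamilton: 2 + 3 + 7 + 1 = 13
Wellington → Rotorua → Hamilton: 2 + 7 = 9
Wellington → Tauranga → Christchurch → Hamilton: 3 + 6 + 6 = 15
Wellington → Rotorua → Nelson → Tauranga → Hamilton: 2 + 3 + 6 + 1 = 12
Wellington → Rotorua → Napier → Hamilton: 2 + 3 + 5 = 10
Wellington → Tauranga → Hamilton: 3 + 1 = 4
The minimum is 4 mi.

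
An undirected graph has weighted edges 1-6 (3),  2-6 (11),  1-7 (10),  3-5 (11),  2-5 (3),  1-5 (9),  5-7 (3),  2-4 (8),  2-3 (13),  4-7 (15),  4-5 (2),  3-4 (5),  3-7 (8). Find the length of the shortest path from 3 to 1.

16

Some routes from 3 to 1:
3 - 4 - 5 - 1: 5 + 2 + 9 = 16
3 - 4 - 5 - 7 - 1: 5 + 2 + 3 + 10 = 20
3 - 7 - 1: 8 + 10 = 18
3 - 7 - 5 - 1: 8 + 3 + 9 = 20
3 - 5 - 1: 11 + 9 = 20
Best route has total 16.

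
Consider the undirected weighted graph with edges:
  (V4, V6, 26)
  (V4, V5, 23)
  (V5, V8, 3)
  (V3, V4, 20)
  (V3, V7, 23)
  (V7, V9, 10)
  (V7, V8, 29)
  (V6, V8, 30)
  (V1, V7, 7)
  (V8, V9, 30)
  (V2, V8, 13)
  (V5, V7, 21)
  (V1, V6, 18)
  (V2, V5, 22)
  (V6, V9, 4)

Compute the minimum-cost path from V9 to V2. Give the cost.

Checking several routes:
V9 → V8 → V2: 30 + 13 = 43
V9 → V7 → V5 → V8 → V2: 10 + 21 + 3 + 13 = 47
V9 → V6 → V8 → V2: 4 + 30 + 13 = 47
V9 → V7 → V8 → V2: 10 + 29 + 13 = 52
The minimum is 43.

43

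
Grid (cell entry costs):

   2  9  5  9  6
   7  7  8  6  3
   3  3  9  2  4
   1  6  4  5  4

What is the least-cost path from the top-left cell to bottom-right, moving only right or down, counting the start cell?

Best path: r0c0→r1c0→r2c0→r3c0→r3c1→r3c2→r3c3→r3c4
Cost: 2 + 7 + 3 + 1 + 6 + 4 + 5 + 4 = 32

32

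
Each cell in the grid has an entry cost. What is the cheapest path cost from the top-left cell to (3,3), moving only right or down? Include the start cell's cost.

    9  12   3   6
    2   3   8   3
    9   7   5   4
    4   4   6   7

36

One optimal route is r0c0 → r1c0 → r1c1 → r1c2 → r1c3 → r2c3 → r3c3.
Its cost is 9 + 2 + 3 + 8 + 3 + 4 + 7 = 36.
For comparison, the top-then-right route costs 44.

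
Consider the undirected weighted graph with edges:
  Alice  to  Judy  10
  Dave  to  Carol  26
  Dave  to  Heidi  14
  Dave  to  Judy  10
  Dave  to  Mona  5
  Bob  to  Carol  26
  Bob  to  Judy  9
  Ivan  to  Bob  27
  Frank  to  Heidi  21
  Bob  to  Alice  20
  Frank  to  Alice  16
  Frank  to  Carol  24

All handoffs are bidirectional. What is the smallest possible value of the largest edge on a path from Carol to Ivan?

Checking several routes:
Carol - Frank - Alice - Judy - Bob - Ivan: max(24, 16, 10, 9, 27) = 27
Carol - Dave - Heidi - Frank - Alice - Bob - Ivan: max(26, 14, 21, 16, 20, 27) = 27
Carol - Frank - Heidi - Dave - Judy - Alice - Bob - Ivan: max(24, 21, 14, 10, 10, 20, 27) = 27
Carol - Bob - Ivan: max(26, 27) = 27
Carol - Frank - Heidi - Dave - Judy - Bob - Ivan: max(24, 21, 14, 10, 9, 27) = 27
Carol - Frank - Alice - Bob - Ivan: max(24, 16, 20, 27) = 27
Smallest bottleneck: 27.

27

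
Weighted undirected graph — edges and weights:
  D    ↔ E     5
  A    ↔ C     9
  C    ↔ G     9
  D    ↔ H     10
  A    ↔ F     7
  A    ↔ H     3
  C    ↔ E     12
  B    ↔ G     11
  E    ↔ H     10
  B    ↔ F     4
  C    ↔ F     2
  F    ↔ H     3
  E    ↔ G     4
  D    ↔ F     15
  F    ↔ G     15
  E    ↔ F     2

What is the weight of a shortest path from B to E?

Some routes from B to E:
B → G → E: 11 + 4 = 15
B → F → C → G → E: 4 + 2 + 9 + 4 = 19
B → F → C → E: 4 + 2 + 12 = 18
B → F → E: 4 + 2 = 6
B → F → H → E: 4 + 3 + 10 = 17
The minimum is 6.

6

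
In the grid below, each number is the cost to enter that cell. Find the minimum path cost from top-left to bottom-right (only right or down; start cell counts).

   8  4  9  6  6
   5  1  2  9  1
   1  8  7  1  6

29

Path r0c0 → r0c1 → r1c1 → r1c2 → r2c2 → r2c3 → r2c4: 8 + 4 + 1 + 2 + 7 + 1 + 6 = 29.
(Top row then right column would cost 40.)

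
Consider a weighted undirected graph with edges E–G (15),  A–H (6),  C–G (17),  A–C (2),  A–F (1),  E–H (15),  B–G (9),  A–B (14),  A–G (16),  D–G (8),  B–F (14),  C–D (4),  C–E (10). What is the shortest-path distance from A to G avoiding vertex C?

Candidate routes:
A - H - E - G: 6 + 15 + 15 = 36
A - F - B - G: 1 + 14 + 9 = 24
A - B - G: 14 + 9 = 23
A - G: 16
The minimum is 16.

16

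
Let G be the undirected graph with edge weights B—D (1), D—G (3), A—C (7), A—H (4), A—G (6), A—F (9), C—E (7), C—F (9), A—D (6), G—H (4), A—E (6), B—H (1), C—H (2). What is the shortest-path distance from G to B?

Some routes from G to B:
G - A - D - B: 6 + 6 + 1 = 13
G - H - B: 4 + 1 = 5
G - A - H - B: 6 + 4 + 1 = 11
G - D - B: 3 + 1 = 4
G - D - A - H - B: 3 + 6 + 4 + 1 = 14
G - H - A - D - B: 4 + 4 + 6 + 1 = 15
Best route has total 4.

4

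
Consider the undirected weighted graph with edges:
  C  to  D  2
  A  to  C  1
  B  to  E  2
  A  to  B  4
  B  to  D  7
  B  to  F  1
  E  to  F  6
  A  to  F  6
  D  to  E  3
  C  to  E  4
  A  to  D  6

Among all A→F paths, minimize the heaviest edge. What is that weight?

Comparing a few candidate routes:
A → C → E → B → F: max(1, 4, 2, 1) = 4
A → C → D → E → F: max(1, 2, 3, 6) = 6
A → C → D → E → B → F: max(1, 2, 3, 2, 1) = 3
A → C → E → F: max(1, 4, 6) = 6
A → B → E → F: max(4, 2, 6) = 6
A → B → F: max(4, 1) = 4
Best route has worst link 3.

3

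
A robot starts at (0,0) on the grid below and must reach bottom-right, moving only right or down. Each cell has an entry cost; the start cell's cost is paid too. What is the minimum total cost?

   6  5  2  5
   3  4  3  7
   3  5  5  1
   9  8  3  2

Best path: [0,0] → [0,1] → [0,2] → [1,2] → [2,2] → [2,3] → [3,3]
Cost: 6 + 5 + 2 + 3 + 5 + 1 + 2 = 24
(Top row then right column would cost 28.)

24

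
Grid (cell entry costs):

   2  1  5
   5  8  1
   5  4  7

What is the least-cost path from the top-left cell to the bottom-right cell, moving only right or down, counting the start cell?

16

Cheapest: r0c0→r0c1→r0c2→r1c2→r2c2
  2 + 1 + 5 + 1 + 7 = 16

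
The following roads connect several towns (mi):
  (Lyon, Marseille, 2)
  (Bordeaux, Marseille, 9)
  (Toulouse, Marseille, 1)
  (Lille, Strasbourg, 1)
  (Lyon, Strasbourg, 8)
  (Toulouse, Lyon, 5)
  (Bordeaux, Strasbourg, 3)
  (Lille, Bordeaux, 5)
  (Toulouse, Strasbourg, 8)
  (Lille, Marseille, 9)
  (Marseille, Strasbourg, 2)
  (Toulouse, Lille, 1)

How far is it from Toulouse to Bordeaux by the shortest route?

Comparing a few candidate routes:
Toulouse→Lille→Bordeaux: 1 + 5 = 6
Toulouse→Marseille→Strasbourg→Lille→Bordeaux: 1 + 2 + 1 + 5 = 9
Toulouse→Marseille→Bordeaux: 1 + 9 = 10
Toulouse→Lille→Strasbourg→Bordeaux: 1 + 1 + 3 = 5
Toulouse→Marseille→Strasbourg→Bordeaux: 1 + 2 + 3 = 6
Best route has total 5 mi.

5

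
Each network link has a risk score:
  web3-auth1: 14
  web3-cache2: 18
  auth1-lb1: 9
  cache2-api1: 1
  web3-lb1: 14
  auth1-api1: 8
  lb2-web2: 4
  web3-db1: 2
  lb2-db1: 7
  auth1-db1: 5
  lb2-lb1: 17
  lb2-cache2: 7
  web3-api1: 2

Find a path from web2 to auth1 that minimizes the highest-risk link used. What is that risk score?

Some routes from web2 to auth1:
web2 -> lb2 -> db1 -> auth1: max(4, 7, 5) = 7
web2 -> lb2 -> cache2 -> api1 -> web3 -> lb1 -> auth1: max(4, 7, 1, 2, 14, 9) = 14
web2 -> lb2 -> cache2 -> api1 -> auth1: max(4, 7, 1, 8) = 8
web2 -> lb2 -> cache2 -> api1 -> web3 -> db1 -> auth1: max(4, 7, 1, 2, 2, 5) = 7
web2 -> lb2 -> db1 -> web3 -> api1 -> auth1: max(4, 7, 2, 2, 8) = 8
web2 -> lb2 -> cache2 -> api1 -> web3 -> auth1: max(4, 7, 1, 2, 14) = 14
The minimum achievable maximum is 7.

7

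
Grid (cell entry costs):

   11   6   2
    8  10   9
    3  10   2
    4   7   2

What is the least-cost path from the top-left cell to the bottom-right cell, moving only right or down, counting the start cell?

32

Cheapest: r0c0 -> r0c1 -> r0c2 -> r1c2 -> r2c2 -> r3c2
  11 + 6 + 2 + 9 + 2 + 2 = 32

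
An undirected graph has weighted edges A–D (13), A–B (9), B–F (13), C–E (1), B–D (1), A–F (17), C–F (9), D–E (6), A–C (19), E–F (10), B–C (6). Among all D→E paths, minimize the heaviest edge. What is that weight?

6

Some routes from D to E:
D - A - B - C - E: max(13, 9, 6, 1) = 13
D - A - B - C - F - E: max(13, 9, 6, 9, 10) = 13
D - B - C - E: max(1, 6, 1) = 6
D - E: max(6) = 6
D - B - C - F - E: max(1, 6, 9, 10) = 10
The minimum achievable maximum is 6.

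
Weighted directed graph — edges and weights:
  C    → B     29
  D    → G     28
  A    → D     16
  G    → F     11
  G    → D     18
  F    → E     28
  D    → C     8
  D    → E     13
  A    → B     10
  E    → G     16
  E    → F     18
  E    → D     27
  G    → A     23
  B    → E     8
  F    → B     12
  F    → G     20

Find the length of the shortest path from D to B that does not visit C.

Comparing a few candidate routes:
D -> G -> F -> B: 28 + 11 + 12 = 51
D -> E -> F -> B: 13 + 18 + 12 = 43
D -> E -> G -> F -> B: 13 + 16 + 11 + 12 = 52
Best route has total 43.

43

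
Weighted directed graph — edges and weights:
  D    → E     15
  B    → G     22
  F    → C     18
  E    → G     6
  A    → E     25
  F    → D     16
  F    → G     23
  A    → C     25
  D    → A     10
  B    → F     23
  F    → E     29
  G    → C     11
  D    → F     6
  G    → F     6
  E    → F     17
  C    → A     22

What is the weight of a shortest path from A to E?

Paths from A to E:
A -> E: 25
Shortest: 25.

25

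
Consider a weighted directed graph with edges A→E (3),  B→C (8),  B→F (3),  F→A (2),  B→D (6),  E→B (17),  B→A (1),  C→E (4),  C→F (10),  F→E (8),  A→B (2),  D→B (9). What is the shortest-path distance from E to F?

20

Paths from E to F:
E→B→C→F: 17 + 8 + 10 = 35
E→B→F: 17 + 3 = 20
Best route has total 20.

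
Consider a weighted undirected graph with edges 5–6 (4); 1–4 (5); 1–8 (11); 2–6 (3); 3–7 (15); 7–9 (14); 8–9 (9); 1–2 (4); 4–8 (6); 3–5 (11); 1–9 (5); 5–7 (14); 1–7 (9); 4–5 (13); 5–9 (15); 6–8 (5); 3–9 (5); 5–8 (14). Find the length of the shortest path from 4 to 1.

Some routes from 4 to 1:
4 → 1: 5
4 → 8 → 6 → 2 → 1: 6 + 5 + 3 + 4 = 18
4 → 8 → 1: 6 + 11 = 17
Shortest: 5.

5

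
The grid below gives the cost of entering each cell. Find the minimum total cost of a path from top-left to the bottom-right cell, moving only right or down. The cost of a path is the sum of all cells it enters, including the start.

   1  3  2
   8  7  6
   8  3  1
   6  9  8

21

Best path: [0,0] [0,1] [0,2] [1,2] [2,2] [3,2]
Cost: 1 + 3 + 2 + 6 + 1 + 8 = 21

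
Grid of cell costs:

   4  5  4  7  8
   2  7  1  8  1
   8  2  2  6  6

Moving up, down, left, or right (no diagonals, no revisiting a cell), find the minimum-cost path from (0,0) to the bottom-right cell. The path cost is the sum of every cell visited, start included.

Cheapest: r0c0 → r0c1 → r0c2 → r1c2 → r2c2 → r2c3 → r2c4
  4 + 5 + 4 + 1 + 2 + 6 + 6 = 28

28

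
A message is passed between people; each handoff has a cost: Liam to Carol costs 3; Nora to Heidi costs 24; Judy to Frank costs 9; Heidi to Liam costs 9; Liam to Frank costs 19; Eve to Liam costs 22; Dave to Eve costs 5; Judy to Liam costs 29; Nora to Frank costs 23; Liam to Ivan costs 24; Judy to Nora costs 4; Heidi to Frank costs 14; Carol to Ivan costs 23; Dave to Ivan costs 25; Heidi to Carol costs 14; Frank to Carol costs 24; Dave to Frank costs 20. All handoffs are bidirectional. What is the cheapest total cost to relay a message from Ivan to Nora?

56

Comparing a few candidate routes:
Ivan-Liam-Frank-Judy-Nora: 24 + 19 + 9 + 4 = 56
Ivan-Liam-Heidi-Nora: 24 + 9 + 24 = 57
Ivan-Liam-Judy-Nora: 24 + 29 + 4 = 57
The minimum is 56.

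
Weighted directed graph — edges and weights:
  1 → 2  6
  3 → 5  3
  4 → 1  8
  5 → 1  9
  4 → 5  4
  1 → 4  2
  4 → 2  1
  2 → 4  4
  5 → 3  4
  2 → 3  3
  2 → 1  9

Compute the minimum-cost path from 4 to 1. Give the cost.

Paths from 4 to 1:
4-2-3-5-1: 1 + 3 + 3 + 9 = 16
4-5-1: 4 + 9 = 13
4-1: 8
4-2-1: 1 + 9 = 10
The minimum is 8.

8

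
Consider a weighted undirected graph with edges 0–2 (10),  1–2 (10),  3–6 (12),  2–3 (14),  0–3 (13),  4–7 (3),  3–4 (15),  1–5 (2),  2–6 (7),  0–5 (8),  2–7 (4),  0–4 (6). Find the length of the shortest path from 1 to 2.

10

Some routes from 1 to 2:
1→5→0→3→2: 2 + 8 + 13 + 14 = 37
1→2: 10
1→5→0→2: 2 + 8 + 10 = 20
1→5→0→4→7→2: 2 + 8 + 6 + 3 + 4 = 23
Shortest: 10.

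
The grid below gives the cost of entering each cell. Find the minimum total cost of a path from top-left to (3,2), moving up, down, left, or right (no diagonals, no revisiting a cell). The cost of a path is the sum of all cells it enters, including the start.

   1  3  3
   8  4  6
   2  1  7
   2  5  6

Cheapest: [0,0] -> [0,1] -> [1,1] -> [2,1] -> [3,1] -> [3,2]
  1 + 3 + 4 + 1 + 5 + 6 = 20

20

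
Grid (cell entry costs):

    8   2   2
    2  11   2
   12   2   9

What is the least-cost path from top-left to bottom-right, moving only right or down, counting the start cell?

23

Best path: (0,0) -> (0,1) -> (0,2) -> (1,2) -> (2,2)
Cost: 8 + 2 + 2 + 2 + 9 = 23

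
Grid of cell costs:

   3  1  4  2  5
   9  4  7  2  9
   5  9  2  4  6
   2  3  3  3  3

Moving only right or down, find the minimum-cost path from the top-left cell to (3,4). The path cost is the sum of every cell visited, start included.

Best path: r0c0→r0c1→r0c2→r0c3→r1c3→r2c3→r3c3→r3c4
Cost: 3 + 1 + 4 + 2 + 2 + 4 + 3 + 3 = 22

22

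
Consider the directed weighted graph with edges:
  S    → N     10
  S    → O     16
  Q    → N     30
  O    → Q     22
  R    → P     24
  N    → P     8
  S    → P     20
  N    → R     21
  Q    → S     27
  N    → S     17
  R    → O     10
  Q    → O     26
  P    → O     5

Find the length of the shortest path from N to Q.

35

Checking several routes:
N → P → O → Q: 8 + 5 + 22 = 35
N → S → O → Q: 17 + 16 + 22 = 55
N → S → P → O → Q: 17 + 20 + 5 + 22 = 64
N → R → O → Q: 21 + 10 + 22 = 53
Best route has total 35.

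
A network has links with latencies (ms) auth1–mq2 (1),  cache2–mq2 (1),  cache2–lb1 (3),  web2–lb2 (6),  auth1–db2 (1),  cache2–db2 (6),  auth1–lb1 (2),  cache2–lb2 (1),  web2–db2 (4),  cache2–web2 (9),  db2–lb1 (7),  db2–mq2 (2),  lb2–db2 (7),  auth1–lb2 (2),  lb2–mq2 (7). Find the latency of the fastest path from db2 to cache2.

Checking several routes:
db2 -> auth1 -> lb2 -> cache2: 1 + 2 + 1 = 4
db2 -> auth1 -> lb1 -> cache2: 1 + 2 + 3 = 6
db2 -> auth1 -> mq2 -> cache2: 1 + 1 + 1 = 3
db2 -> mq2 -> auth1 -> lb2 -> cache2: 2 + 1 + 2 + 1 = 6
db2 -> cache2: 6
db2 -> mq2 -> cache2: 2 + 1 = 3
Best route has total 3 ms.

3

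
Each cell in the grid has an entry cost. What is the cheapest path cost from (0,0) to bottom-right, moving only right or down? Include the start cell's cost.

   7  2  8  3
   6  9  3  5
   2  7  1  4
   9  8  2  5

28

Path r0c0 r0c1 r0c2 r1c2 r2c2 r3c2 r3c3: 7 + 2 + 8 + 3 + 1 + 2 + 5 = 28.
(Top row then right column would cost 34.)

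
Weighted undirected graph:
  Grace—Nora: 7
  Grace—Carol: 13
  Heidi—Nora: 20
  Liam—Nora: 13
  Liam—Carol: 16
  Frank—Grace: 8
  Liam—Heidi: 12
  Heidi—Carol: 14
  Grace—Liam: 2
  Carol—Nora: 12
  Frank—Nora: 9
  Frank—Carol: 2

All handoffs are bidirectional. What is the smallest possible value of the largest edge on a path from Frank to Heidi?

12

Checking several routes:
Frank → Grace → Liam → Heidi: max(8, 2, 12) = 12
Frank → Nora → Liam → Heidi: max(9, 13, 12) = 13
Frank → Carol → Nora → Grace → Liam → Heidi: max(2, 12, 7, 2, 12) = 12
Frank → Nora → Grace → Liam → Heidi: max(9, 7, 2, 12) = 12
Frank → Carol → Grace → Nora → Liam → Heidi: max(2, 13, 7, 13, 12) = 13
Frank → Nora → Carol → Grace → Liam → Heidi: max(9, 12, 13, 2, 12) = 13
Smallest bottleneck: 12.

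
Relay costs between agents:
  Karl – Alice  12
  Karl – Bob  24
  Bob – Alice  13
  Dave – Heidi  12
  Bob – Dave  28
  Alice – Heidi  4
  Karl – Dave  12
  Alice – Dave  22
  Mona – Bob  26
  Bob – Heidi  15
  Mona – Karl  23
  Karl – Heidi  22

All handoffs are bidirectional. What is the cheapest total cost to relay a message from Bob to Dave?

27

Some routes from Bob to Dave:
Bob -> Heidi -> Dave: 15 + 12 = 27
Bob -> Alice -> Heidi -> Dave: 13 + 4 + 12 = 29
Bob -> Dave: 28
The minimum is 27.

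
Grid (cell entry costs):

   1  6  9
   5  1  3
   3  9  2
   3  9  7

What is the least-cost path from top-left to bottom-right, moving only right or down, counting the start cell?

Cheapest: [0,0] [1,0] [1,1] [1,2] [2,2] [3,2]
  1 + 5 + 1 + 3 + 2 + 7 = 19

19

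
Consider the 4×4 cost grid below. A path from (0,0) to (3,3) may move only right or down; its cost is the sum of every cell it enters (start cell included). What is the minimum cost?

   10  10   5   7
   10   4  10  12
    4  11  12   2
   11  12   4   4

Take [0,0] -> [0,1] -> [0,2] -> [0,3] -> [1,3] -> [2,3] -> [3,3] for a total of 10 + 10 + 5 + 7 + 12 + 2 + 4 = 50.

50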